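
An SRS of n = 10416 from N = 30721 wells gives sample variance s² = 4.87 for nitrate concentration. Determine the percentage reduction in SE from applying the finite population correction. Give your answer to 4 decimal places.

f = n/N = 10416/30721 = 0.33905146.
SE_no-fpc = √(s²/n) = 0.021622903; SE_fpc = √((1−f)s²/n) = 0.017579148.
Ratio = √(1−f) = 0.81298741. Reduction = 100·(1 − 0.81298741) = 18.7013%.

18.7013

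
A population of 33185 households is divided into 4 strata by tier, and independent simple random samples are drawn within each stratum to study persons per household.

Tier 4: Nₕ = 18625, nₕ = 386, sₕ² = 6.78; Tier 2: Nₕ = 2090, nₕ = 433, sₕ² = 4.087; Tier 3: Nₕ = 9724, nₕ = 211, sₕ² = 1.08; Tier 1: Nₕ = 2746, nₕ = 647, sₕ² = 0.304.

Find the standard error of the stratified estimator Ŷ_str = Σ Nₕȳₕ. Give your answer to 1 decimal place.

2544.7

Var(Ŷ_str) = Σₕ Nₕ²(1 − fₕ)sₕ²/nₕ.
Tier 4: 18625²·(1 − 386/18625)·6.78/386 = 5.9667754 × 10^6.
Tier 2: 2090²·(1 − 433/2090)·4.087/433 = 32687.788.
Tier 3: 9724²·(1 − 211/9724)·1.08/211 = 473482.3.
Tier 1: 2746²·(1 − 647/2746)·0.304/647 = 2708.2096.
Sum = 6.4756537 × 10^6.
SE = √(6.4756537 × 10^6) = 2544.7.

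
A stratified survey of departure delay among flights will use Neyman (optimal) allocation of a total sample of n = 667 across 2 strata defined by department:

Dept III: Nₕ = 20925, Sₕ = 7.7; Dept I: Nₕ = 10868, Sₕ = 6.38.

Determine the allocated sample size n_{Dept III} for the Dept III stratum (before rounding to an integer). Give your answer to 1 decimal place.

Neyman allocation: nₕ = n·NₕSₕ / Σⱼ NⱼSⱼ.
Σ NⱼSⱼ = 20925·7.7 + 10868·6.38 = 230460.34.
n_{Dept III} = 667·20925·7.7 / 230460.34 = 466.3.

466.3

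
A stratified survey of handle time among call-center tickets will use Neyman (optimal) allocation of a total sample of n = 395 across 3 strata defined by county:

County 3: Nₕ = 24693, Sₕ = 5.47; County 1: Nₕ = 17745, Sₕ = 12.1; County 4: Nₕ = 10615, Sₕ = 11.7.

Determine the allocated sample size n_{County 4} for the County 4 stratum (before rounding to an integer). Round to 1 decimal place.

Neyman allocation: nₕ = n·NₕSₕ / Σⱼ NⱼSⱼ.
Σ NⱼSⱼ = 24693·5.47 + 17745·12.1 + 10615·11.7 = 473980.71.
n_{County 4} = 395·10615·11.7 / 473980.71 = 103.5.

103.5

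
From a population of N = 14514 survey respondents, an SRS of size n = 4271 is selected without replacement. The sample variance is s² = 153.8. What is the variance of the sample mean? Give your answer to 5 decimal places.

Under SRS without replacement, Var(ȳ) = (1 − f)·s²/n with f = n/N = 4271/14514 = 0.29426760.
Var(ȳ) = (1 − 0.29426760)·153.8/4271 = 0.70573240·0.036010302 = 0.025413637.

0.02541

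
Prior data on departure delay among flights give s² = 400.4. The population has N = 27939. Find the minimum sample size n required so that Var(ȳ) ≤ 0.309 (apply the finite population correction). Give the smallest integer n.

1239

Without fpc, n₀ = s²/D = 400.4/0.309 = 1295.7929.
With fpc, (1 − n/N)·s²/n ≤ D requires n ≥ n₀/(1 + n₀/N) = 1295.7929/(1 + 1295.7929/27939) = 1238.3586.
Rounding up, n = 1239.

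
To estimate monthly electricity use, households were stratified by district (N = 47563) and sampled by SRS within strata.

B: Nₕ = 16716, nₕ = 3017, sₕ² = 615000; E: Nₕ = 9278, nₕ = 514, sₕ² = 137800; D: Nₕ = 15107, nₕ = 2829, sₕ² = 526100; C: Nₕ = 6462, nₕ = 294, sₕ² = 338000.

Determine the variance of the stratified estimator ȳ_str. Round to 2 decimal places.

Var(ȳ_str) = Σₕ Wₕ²(1 − fₕ)sₕ²/nₕ with Wₕ = Nₕ/N, N = 47563.
B: Wₕ = 0.35144966; term = 0.35144966²·(1 − 0.18048576)·615000/3017 = 20.633959.
E: Wₕ = 0.19506759; term = 0.19506759²·(1 − 0.05539987)·137800/514 = 9.6361679.
D: Wₕ = 0.31762084; term = 0.31762084²·(1 − 0.18726418)·526100/2829 = 15.247644.
C: Wₕ = 0.13586191; term = 0.13586191²·(1 − 0.04549675)·338000/294 = 20.255465.
Sum = 65.773236.

65.77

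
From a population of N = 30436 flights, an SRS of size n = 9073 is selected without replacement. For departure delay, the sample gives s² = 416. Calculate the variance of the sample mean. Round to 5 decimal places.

0.03218

Under SRS without replacement, Var(ȳ) = (1 − f)·s²/n with f = n/N = 9073/30436 = 0.29810093.
Var(ȳ) = (1 − 0.29810093)·416/9073 = 0.70189907·0.045850325 = 0.0321823.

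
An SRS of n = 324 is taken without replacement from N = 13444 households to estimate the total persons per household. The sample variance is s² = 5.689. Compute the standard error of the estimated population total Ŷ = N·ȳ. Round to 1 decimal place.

1759.9

Var(Ŷ) = N²·Var(ȳ) = N²·(1 − n/N)·s²/n.
f = 324/13444 = 0.02409997; Var(ȳ) = 0.97590003·5.689/324 = 0.017135479.
Var(Ŷ) = 13444² · 0.017135479 = 3.0970859 × 10^6.
SE(Ŷ) = √(3.0970859 × 10^6) = 1759.9.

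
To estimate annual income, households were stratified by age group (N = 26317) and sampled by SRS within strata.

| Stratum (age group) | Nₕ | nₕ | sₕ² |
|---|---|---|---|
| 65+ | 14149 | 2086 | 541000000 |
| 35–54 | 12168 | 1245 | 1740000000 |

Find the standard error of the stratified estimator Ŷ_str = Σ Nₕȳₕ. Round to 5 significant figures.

1.5166 × 10^7

Var(Ŷ_str) = Σₕ Nₕ²(1 − fₕ)sₕ²/nₕ.
65+: 14149²·(1 − 2086/14149)·541000000/2086 = 4.4265364 × 10^13.
35–54: 12168²·(1 − 1245/12168)·1740000000/1245 = 1.8575522 × 10^14.
Sum = 2.3002058 × 10^14.
SE = √(2.3002058 × 10^14) = 1.5166 × 10^7.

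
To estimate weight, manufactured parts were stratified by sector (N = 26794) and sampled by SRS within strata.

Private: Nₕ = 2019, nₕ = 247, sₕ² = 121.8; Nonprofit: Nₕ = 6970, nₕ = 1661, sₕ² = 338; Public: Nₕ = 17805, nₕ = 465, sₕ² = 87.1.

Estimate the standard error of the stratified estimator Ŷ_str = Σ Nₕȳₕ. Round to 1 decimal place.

Var(Ŷ_str) = Σₕ Nₕ²(1 − fₕ)sₕ²/nₕ.
Private: 2019²·(1 − 247/2019)·121.8/247 = 1.7642104 × 10^6.
Nonprofit: 6970²·(1 − 1661/6970)·338/1661 = 7.5299583 × 10^6.
Public: 17805²·(1 − 465/17805)·87.1/465 = 5.783041 × 10^7.
Sum = 6.7124579 × 10^7.
SE = √(6.7124579 × 10^7) = 8193.0.

8193.0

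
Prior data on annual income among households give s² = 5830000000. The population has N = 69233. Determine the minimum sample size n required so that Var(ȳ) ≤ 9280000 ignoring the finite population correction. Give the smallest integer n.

629

Without fpc, n₀ = s²/D = 5830000000/9280000 = 628.2328.
Rounding up, n = 629.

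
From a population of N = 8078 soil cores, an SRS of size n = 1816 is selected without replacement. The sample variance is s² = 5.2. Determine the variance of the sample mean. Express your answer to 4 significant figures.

0.002220

Under SRS without replacement, Var(ȳ) = (1 − f)·s²/n with f = n/N = 1816/8078 = 0.22480812.
Var(ȳ) = (1 − 0.22480812)·5.2/1816 = 0.77519188·0.0028634361 = 0.0022197124.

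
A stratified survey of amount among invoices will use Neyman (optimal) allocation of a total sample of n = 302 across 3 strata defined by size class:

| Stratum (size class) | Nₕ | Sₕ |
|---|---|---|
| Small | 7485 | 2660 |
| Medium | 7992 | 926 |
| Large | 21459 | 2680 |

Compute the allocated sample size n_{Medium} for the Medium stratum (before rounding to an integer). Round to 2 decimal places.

26.35

Neyman allocation: nₕ = n·NₕSₕ / Σⱼ NⱼSⱼ.
Σ NⱼSⱼ = 7485·2660 + 7992·926 + 21459·2680 = 8.4820812 × 10^7.
n_{Medium} = 302·7992·926 / (8.4820812 × 10^7) = 26.35.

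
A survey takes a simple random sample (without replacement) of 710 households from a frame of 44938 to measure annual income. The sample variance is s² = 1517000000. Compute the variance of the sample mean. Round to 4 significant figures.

2.103 × 10^6

Under SRS without replacement, Var(ȳ) = (1 − f)·s²/n with f = n/N = 710/44938 = 0.01579955.
Var(ȳ) = (1 − 0.01579955)·1517000000/710 = 0.98420045·2.1366197 × 10^6 = 2.1028621 × 10^6.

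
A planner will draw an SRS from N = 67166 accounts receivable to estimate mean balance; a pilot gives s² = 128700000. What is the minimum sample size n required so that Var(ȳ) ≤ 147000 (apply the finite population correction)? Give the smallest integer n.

865

Without fpc, n₀ = s²/D = 128700000/147000 = 875.5102.
With fpc, (1 − n/N)·s²/n ≤ D requires n ≥ n₀/(1 + n₀/N) = 875.5102/(1 + 875.5102/67166) = 864.2448.
Rounding up, n = 865.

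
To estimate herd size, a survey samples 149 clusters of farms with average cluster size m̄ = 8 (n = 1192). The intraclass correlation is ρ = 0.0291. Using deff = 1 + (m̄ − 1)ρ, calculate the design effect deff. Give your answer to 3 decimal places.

deff = 1 + (8 − 1)·0.0291 = 1 + 0.2037 = 1.2037.

1.204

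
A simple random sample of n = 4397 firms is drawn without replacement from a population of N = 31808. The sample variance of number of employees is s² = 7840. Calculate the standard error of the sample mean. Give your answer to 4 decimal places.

Under SRS without replacement, Var(ȳ) = (1 − f)·s²/n with f = n/N = 4397/31808 = 0.13823566.
Var(ȳ) = (1 − 0.13823566)·7840/4397 = 0.86176434·1.7830339 = 1.536555.
SE(ȳ) = √(1.536555) = 1.2396.

1.2396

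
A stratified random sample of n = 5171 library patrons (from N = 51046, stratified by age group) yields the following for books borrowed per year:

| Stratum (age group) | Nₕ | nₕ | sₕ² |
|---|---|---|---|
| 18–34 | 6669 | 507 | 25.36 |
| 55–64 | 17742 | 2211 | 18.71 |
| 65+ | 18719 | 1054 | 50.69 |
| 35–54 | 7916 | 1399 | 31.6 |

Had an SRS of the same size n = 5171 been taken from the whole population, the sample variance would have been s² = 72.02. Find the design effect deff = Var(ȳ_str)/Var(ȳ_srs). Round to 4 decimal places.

0.6578

Var(ȳ_str) = Σ Wₕ²(1−fₕ)sₕ²/nₕ with Wₕ = Nₕ/51046:
  18–34: (6669/51046)²·(1−507/6669)·25.36/507 = 7.8886061 × 10^-4
  55–64: (17742/51046)²·(1−2211/17742)·18.71/2211 = 8.9487754 × 10^-4
  65+: (18719/51046)²·(1−1054/18719)·50.69/1054 = 0.0061031569
  35–54: (7916/51046)²·(1−1399/7916)·31.6/1399 = 4.4719758 × 10^-4
  → Var(ȳ_str) = 0.0082340926.
Var(ȳ_srs) = (1 − 5171/51046)·72.02/5171 = 0.012516789.
deff = 0.0082340926 / 0.012516789 = 0.6578.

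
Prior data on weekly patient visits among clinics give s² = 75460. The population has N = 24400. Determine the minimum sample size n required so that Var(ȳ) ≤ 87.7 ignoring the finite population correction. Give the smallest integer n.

861

Without fpc, n₀ = s²/D = 75460/87.7 = 860.4333.
Rounding up, n = 861.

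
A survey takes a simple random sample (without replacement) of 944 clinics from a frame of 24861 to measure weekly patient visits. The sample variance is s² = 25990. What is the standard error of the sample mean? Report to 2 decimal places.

Under SRS without replacement, Var(ȳ) = (1 − f)·s²/n with f = n/N = 944/24861 = 0.03797112.
Var(ȳ) = (1 − 0.03797112)·25990/944 = 0.96202888·27.53178 = 26.486367.
SE(ȳ) = √(26.486367) = 5.15.

5.15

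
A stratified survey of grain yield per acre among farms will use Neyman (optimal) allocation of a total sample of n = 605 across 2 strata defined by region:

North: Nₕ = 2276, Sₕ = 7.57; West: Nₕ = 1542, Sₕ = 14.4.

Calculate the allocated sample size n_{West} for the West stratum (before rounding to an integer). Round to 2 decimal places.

340.67

Neyman allocation: nₕ = n·NₕSₕ / Σⱼ NⱼSⱼ.
Σ NⱼSⱼ = 2276·7.57 + 1542·14.4 = 39434.12.
n_{West} = 605·1542·14.4 / 39434.12 = 340.67.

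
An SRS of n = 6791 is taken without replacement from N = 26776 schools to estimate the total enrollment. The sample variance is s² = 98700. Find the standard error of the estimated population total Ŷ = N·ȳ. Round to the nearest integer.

88189

Var(Ŷ) = N²·Var(ȳ) = N²·(1 − n/N)·s²/n.
f = 6791/26776 = 0.25362265; Var(ȳ) = 0.74637735·98700/6791 = 10.847805.
Var(Ŷ) = 26776² · 10.847805 = 7.7773791 × 10^9.
SE(Ŷ) = √(7.7773791 × 10^9) = 88189.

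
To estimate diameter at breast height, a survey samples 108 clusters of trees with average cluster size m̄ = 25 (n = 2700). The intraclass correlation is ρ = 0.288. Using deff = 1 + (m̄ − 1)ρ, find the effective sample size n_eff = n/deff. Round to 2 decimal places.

341.25

deff = 1 + (25 − 1)·0.288 = 1 + 6.912 = 7.912.
n_eff = 2700 / 7.912 = 341.25.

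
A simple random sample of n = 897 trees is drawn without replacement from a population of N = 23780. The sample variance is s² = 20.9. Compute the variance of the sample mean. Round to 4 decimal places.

0.0224

Under SRS without replacement, Var(ȳ) = (1 − f)·s²/n with f = n/N = 897/23780 = 0.03772077.
Var(ȳ) = (1 − 0.03772077)·20.9/897 = 0.96227923·0.023299889 = 0.022420999.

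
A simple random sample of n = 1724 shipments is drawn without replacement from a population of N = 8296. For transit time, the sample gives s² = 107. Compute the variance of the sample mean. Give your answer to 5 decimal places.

0.04917

Under SRS without replacement, Var(ȳ) = (1 − f)·s²/n with f = n/N = 1724/8296 = 0.20781099.
Var(ȳ) = (1 − 0.20781099)·107/1724 = 0.79218901·0.062064965 = 0.049167183.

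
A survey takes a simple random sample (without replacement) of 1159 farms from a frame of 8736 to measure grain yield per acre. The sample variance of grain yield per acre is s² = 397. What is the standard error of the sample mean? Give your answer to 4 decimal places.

Under SRS without replacement, Var(ȳ) = (1 − f)·s²/n with f = n/N = 1159/8736 = 0.13266941.
Var(ȳ) = (1 − 0.13266941)·397/1159 = 0.86733059·0.34253667 = 0.29709253.
SE(ȳ) = √(0.29709253) = 0.5451.

0.5451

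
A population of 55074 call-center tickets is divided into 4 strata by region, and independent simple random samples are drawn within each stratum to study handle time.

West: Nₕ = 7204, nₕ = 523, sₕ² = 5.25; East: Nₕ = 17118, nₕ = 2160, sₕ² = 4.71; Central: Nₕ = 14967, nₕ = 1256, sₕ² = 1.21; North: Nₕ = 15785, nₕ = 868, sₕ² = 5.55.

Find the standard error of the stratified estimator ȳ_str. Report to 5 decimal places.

0.03008

Var(ȳ_str) = Σₕ Wₕ²(1 − fₕ)sₕ²/nₕ with Wₕ = Nₕ/N, N = 55074.
West: Wₕ = 0.13080582; term = 0.13080582²·(1 − 0.07259856)·5.25/523 = 1.5928671 × 10^-4.
East: Wₕ = 0.31081817; term = 0.31081817²·(1 − 0.12618297)·4.71/2160 = 1.840774 × 10^-4.
Central: Wₕ = 0.27176163; term = 0.27176163²·(1 − 0.08391795)·1.21/1256 = 6.5178803 × 10^-5.
North: Wₕ = 0.28661437; term = 0.28661437²·(1 − 0.05498891)·5.55/868 = 4.9637065 × 10^-4.
Sum = 9.0491356 × 10^-4.
SE = √(9.0491356 × 10^-4) = 0.03008.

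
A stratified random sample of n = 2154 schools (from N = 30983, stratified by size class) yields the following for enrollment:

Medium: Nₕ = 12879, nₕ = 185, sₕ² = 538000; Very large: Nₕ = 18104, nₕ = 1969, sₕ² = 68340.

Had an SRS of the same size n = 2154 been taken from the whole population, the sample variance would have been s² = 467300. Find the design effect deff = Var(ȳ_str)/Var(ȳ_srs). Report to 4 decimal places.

2.5058

Var(ȳ_str) = Σ Wₕ²(1−fₕ)sₕ²/nₕ with Wₕ = Nₕ/30983:
  Medium: (12879/30983)²·(1−185/12879)·538000/185 = 495.27254
  Very large: (18104/30983)²·(1−1969/18104)·68340/1969 = 10.561506
  → Var(ȳ_str) = 505.83405.
Var(ȳ_srs) = (1 − 2154/30983)·467300/2154 = 201.86275.
deff = 505.83405 / 201.86275 = 2.5058.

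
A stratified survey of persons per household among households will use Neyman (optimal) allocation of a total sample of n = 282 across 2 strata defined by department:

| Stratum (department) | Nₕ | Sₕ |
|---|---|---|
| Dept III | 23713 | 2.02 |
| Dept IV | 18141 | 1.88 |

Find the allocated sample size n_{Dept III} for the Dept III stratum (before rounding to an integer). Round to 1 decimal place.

Neyman allocation: nₕ = n·NₕSₕ / Σⱼ NⱼSⱼ.
Σ NⱼSⱼ = 23713·2.02 + 18141·1.88 = 82005.34.
n_{Dept III} = 282·23713·2.02 / 82005.34 = 164.7.

164.7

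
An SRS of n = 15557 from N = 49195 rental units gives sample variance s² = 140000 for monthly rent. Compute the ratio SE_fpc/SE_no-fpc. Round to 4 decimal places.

f = n/N = 15557/49195 = 0.31623132.
SE_no-fpc = √(s²/n) = 2.9998607; SE_fpc = √((1−f)s²/n) = 2.480594.
Ratio = √(1−f) = 0.82690306.

0.8269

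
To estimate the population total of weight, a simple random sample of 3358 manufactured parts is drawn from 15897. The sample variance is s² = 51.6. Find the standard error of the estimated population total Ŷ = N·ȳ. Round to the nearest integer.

1750

Var(Ŷ) = N²·Var(ȳ) = N²·(1 − n/N)·s²/n.
f = 3358/15897 = 0.21123482; Var(ȳ) = 0.78876518·51.6/3358 = 0.012120394.
Var(Ŷ) = 15897² · 0.012120394 = 3.0630006 × 10^6.
SE(Ŷ) = √(3.0630006 × 10^6) = 1750.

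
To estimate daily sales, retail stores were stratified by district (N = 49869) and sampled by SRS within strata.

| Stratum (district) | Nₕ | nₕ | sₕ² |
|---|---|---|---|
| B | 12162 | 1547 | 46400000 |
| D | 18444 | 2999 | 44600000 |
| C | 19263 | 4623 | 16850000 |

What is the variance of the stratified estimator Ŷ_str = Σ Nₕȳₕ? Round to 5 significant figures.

Var(Ŷ_str) = Σₕ Nₕ²(1 − fₕ)sₕ²/nₕ.
B: 12162²·(1 − 1547/12162)·46400000/1547 = 3.8721544 × 10^12.
D: 18444²·(1 − 2999/18444)·44600000/2999 = 4.2364435 × 10^12.
C: 19263²·(1 − 4623/19263)·16850000/4623 = 1.0278767 × 10^12.
Sum = 9.1364746 × 10^12.

9.1365 × 10^12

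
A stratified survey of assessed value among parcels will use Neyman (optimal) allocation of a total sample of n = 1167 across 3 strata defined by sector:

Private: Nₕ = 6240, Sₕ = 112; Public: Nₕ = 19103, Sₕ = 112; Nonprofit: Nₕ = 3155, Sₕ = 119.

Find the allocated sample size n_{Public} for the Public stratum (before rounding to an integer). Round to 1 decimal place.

776.9

Neyman allocation: nₕ = n·NₕSₕ / Σⱼ NⱼSⱼ.
Σ NⱼSⱼ = 6240·112 + 19103·112 + 3155·119 = 3.213861 × 10^6.
n_{Public} = 1167·19103·112 / (3.213861 × 10^6) = 776.9.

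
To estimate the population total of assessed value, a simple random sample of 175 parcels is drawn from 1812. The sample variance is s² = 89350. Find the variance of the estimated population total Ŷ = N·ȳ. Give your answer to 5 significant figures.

Var(Ŷ) = N²·Var(ȳ) = N²·(1 − n/N)·s²/n.
f = 175/1812 = 0.09657837; Var(ȳ) = 0.90342163·89350/175 = 461.26127.
Var(Ŷ) = 1812² · 461.26127 = 1.5144794 × 10^9.

1.5145 × 10^9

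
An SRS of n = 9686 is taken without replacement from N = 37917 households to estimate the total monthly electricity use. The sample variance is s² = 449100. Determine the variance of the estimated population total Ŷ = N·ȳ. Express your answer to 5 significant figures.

4.9632 × 10^10

Var(Ŷ) = N²·Var(ȳ) = N²·(1 − n/N)·s²/n.
f = 9686/37917 = 0.25545270; Var(ȳ) = 0.74454730·449100/9686 = 34.521597.
Var(Ŷ) = 37917² · 34.521597 = 4.9631662 × 10^10.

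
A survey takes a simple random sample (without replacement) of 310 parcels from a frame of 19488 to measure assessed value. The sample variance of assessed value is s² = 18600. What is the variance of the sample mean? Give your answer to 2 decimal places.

59.05

Under SRS without replacement, Var(ȳ) = (1 − f)·s²/n with f = n/N = 310/19488 = 0.01590722.
Var(ȳ) = (1 − 0.01590722)·18600/310 = 0.98409278·60 = 59.045567.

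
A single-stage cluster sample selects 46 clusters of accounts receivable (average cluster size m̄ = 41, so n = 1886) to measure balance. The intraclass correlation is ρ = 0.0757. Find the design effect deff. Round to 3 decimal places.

4.028

deff = 1 + (41 − 1)·0.0757 = 1 + 3.028 = 4.028.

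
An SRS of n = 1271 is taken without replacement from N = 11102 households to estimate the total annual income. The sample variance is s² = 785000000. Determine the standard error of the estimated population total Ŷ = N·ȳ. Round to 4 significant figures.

Var(Ŷ) = N²·Var(ȳ) = N²·(1 − n/N)·s²/n.
f = 1271/11102 = 0.11448388; Var(ȳ) = 0.88551612·785000000/1271 = 546915.94.
Var(Ŷ) = 11102² · 546915.94 = 6.7409798 × 10^13.
SE(Ŷ) = √(6.7409798 × 10^13) = 8.210 × 10^6.

8.210 × 10^6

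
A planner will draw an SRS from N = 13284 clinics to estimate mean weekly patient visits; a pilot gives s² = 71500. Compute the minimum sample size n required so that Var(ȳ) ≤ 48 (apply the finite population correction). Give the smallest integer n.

Without fpc, n₀ = s²/D = 71500/48 = 1489.5833.
With fpc, (1 − n/N)·s²/n ≤ D requires n ≥ n₀/(1 + n₀/N) = 1489.5833/(1 + 1489.5833/13284) = 1339.3924.
Rounding up, n = 1340.

1340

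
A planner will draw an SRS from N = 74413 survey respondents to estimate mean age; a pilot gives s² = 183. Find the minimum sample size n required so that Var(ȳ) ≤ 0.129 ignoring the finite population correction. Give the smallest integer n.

1419

Without fpc, n₀ = s²/D = 183/0.129 = 1418.6047.
Rounding up, n = 1419.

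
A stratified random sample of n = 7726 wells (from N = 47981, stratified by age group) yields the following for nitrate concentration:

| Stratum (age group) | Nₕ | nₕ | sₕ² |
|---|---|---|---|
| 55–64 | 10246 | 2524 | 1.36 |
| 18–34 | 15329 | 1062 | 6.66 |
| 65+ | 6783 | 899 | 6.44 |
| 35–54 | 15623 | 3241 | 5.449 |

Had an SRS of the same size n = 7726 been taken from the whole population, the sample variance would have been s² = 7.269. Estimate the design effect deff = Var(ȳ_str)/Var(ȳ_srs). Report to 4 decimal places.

1.1145

Var(ȳ_str) = Σ Wₕ²(1−fₕ)sₕ²/nₕ with Wₕ = Nₕ/47981:
  55–64: (10246/47981)²·(1−2524/10246)·1.36/2524 = 1.8518044 × 10^-5
  18–34: (15329/47981)²·(1−1062/15329)·6.66/1062 = 5.9574116 × 10^-4
  65+: (6783/47981)²·(1−899/6783)·6.44/899 = 1.241887 × 10^-4
  35–54: (15623/47981)²·(1−3241/15623)·5.449/3241 = 1.4127146 × 10^-4
  → Var(ȳ_str) = 8.7971936 × 10^-4.
Var(ȳ_srs) = (1 − 7726/47981)·7.269/7726 = 7.8935161 × 10^-4.
deff = (8.7971936 × 10^-4) / (7.8935161 × 10^-4) = 1.1145.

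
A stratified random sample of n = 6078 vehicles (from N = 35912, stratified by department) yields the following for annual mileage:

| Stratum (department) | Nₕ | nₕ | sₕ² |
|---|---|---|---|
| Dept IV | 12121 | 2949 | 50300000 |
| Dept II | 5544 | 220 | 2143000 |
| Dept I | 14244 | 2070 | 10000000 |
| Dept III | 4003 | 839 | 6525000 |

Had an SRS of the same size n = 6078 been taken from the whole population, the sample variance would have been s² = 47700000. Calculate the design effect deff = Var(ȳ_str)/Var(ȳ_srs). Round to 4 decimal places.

Var(ȳ_str) = Σ Wₕ²(1−fₕ)sₕ²/nₕ with Wₕ = Nₕ/35912:
  Dept IV: (12121/35912)²·(1−2949/12121)·50300000/2949 = 1470.3358
  Dept II: (5544/35912)²·(1−220/5544)·2143000/220 = 222.9367
  Dept I: (14244/35912)²·(1−2070/14244)·10000000/2070 = 649.5547
  Dept III: (4003/35912)²·(1−839/4003)·6525000/839 = 76.376796
  → Var(ȳ_str) = 2419.204.
Var(ȳ_srs) = (1 − 6078/35912)·47700000/6078 = 6519.7295.
deff = 2419.204 / 6519.7295 = 0.3711.

0.3711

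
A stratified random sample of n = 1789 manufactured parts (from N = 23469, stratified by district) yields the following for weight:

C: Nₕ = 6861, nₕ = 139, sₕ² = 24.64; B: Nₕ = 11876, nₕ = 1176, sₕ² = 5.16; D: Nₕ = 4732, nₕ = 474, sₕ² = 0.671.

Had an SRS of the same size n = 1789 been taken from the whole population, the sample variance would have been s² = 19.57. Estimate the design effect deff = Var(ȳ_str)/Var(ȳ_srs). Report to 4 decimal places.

1.5742

Var(ȳ_str) = Σ Wₕ²(1−fₕ)sₕ²/nₕ with Wₕ = Nₕ/23469:
  C: (6861/23469)²·(1−139/6861)·24.64/139 = 0.014843033
  B: (11876/23469)²·(1−1176/11876)·5.16/1176 = 0.0010122952
  D: (4732/23469)²·(1−474/4732)·0.671/474 = 5.1785169 × 10^-5
  → Var(ȳ_str) = 0.015907113.
Var(ȳ_srs) = (1 − 1789/23469)·19.57/1789 = 0.010105206.
deff = 0.015907113 / 0.010105206 = 1.5742.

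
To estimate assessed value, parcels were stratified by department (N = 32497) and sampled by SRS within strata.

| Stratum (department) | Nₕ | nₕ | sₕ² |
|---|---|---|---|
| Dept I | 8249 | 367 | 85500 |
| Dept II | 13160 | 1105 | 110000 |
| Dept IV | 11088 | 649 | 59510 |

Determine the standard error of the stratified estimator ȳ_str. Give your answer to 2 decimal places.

6.27

Var(ȳ_str) = Σₕ Wₕ²(1 − fₕ)sₕ²/nₕ with Wₕ = Nₕ/N, N = 32497.
Dept I: Wₕ = 0.25383882; term = 0.25383882²·(1 − 0.04449024)·85500/367 = 14.343371.
Dept II: Wₕ = 0.40496046; term = 0.40496046²·(1 − 0.08396657)·110000/1105 = 14.95433.
Dept IV: Wₕ = 0.34120073; term = 0.34120073²·(1 − 0.05853175)·59510/649 = 10.05011.
Sum = 39.347811.
SE = √(39.347811) = 6.27.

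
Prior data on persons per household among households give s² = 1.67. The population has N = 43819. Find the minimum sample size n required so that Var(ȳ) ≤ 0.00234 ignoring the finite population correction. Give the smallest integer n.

714

Without fpc, n₀ = s²/D = 1.67/0.00234 = 713.6752.
Rounding up, n = 714.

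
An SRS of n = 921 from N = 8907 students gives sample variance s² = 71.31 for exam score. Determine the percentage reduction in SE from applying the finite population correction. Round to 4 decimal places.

5.3111

f = n/N = 921/8907 = 0.10340182.
SE_no-fpc = √(s²/n) = 0.27825655; SE_fpc = √((1−f)s²/n) = 0.26347798.
Ratio = √(1−f) = 0.94688868. Reduction = 100·(1 − 0.94688868) = 5.3111%.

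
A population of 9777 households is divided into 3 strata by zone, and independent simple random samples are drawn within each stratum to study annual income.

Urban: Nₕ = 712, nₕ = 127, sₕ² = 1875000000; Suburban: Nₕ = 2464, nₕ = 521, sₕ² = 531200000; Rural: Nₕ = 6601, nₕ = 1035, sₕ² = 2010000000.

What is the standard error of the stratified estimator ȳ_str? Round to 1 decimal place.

Var(ȳ_str) = Σₕ Wₕ²(1 − fₕ)sₕ²/nₕ with Wₕ = Nₕ/N, N = 9777.
Urban: Wₕ = 0.07282397; term = 0.07282397²·(1 − 0.17837079)·1875000000/127 = 64331.278.
Suburban: Wₕ = 0.25202005; term = 0.25202005²·(1 − 0.21144481)·531200000/521 = 51064.915.
Rural: Wₕ = 0.67515598; term = 0.67515598²·(1 − 0.15679443)·2010000000/1035 = 746444.31.
Sum = 861840.5.
SE = √(861840.5) = 928.4.

928.4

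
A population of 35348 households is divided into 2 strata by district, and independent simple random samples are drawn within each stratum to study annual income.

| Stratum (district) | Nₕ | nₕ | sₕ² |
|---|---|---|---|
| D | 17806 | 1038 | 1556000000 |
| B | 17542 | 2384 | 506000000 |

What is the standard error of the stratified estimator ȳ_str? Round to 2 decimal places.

Var(ȳ_str) = Σₕ Wₕ²(1 − fₕ)sₕ²/nₕ with Wₕ = Nₕ/N, N = 35348.
D: Wₕ = 0.50373430; term = 0.50373430²·(1 − 0.05829496)·1556000000/1038 = 358203.79.
B: Wₕ = 0.49626570; term = 0.49626570²·(1 − 0.13590241)·506000000/2384 = 45168.491.
Sum = 403372.28.
SE = √(403372.28) = 635.12.

635.12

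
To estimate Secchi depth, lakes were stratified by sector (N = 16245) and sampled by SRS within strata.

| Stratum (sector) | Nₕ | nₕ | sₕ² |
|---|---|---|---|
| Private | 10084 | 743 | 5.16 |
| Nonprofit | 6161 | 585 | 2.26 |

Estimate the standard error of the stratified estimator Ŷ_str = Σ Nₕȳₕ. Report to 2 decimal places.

887.06

Var(Ŷ_str) = Σₕ Nₕ²(1 − fₕ)sₕ²/nₕ.
Private: 10084²·(1 − 743/10084)·5.16/743 = 654164.69.
Nonprofit: 6161²·(1 − 585/6161)·2.26/585 = 132717.
Sum = 786881.69.
SE = √(786881.69) = 887.06.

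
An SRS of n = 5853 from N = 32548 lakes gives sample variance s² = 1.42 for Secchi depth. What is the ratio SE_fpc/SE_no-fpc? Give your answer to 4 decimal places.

f = n/N = 5853/32548 = 0.17982672.
SE_no-fpc = √(s²/n) = 0.015575963; SE_fpc = √((1−f)s²/n) = 0.014106125.
Ratio = √(1−f) = 0.90563419.

0.9056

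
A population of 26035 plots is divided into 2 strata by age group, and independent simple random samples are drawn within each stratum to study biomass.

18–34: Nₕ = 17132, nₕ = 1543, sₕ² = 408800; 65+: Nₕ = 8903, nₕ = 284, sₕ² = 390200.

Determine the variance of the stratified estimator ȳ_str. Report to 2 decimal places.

259.93

Var(ȳ_str) = Σₕ Wₕ²(1 − fₕ)sₕ²/nₕ with Wₕ = Nₕ/N, N = 26035.
18–34: Wₕ = 0.65803726; term = 0.65803726²·(1 − 0.09006537)·408800/1543 = 104.38933.
65+: Wₕ = 0.34196274; term = 0.34196274²·(1 − 0.03189936)·390200/284 = 155.54176.
Sum = 259.93109.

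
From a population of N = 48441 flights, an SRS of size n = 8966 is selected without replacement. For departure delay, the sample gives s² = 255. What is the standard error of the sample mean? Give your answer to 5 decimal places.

Under SRS without replacement, Var(ȳ) = (1 − f)·s²/n with f = n/N = 8966/48441 = 0.18509114.
Var(ȳ) = (1 − 0.18509114)·255/8966 = 0.81490886·0.028440776 = 0.023176641.
SE(ȳ) = √(0.023176641) = 0.15224.

0.15224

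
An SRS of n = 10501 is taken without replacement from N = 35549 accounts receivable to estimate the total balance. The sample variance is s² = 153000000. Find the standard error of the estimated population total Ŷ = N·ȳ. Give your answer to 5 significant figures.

Var(Ŷ) = N²·Var(ȳ) = N²·(1 − n/N)·s²/n.
f = 10501/35549 = 0.29539509; Var(ȳ) = 0.70460491·153000000/10501 = 10266.122.
Var(Ŷ) = 35549² · 10266.122 = 1.2973621 × 10^13.
SE(Ŷ) = √(1.2973621 × 10^13) = 3.6019 × 10^6.

3.6019 × 10^6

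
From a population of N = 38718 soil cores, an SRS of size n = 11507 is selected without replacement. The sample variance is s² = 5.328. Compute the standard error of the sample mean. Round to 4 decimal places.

Under SRS without replacement, Var(ȳ) = (1 − f)·s²/n with f = n/N = 11507/38718 = 0.29720027.
Var(ȳ) = (1 − 0.29720027)·5.328/11507 = 0.70279973·4.6302251 × 10^-4 = 3.2541209 × 10^-4.
SE(ȳ) = √(3.2541209 × 10^-4) = 0.0180.

0.0180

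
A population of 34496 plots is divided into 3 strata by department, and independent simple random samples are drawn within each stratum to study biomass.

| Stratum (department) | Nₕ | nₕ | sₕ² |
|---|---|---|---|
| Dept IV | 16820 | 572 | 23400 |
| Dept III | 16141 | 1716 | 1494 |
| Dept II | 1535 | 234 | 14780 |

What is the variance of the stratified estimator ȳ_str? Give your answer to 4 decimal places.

9.6716

Var(ȳ_str) = Σₕ Wₕ²(1 − fₕ)sₕ²/nₕ with Wₕ = Nₕ/N, N = 34496.
Dept IV: Wₕ = 0.48759276; term = 0.48759276²·(1 − 0.03400713)·23400/572 = 9.3952481.
Dept III: Wₕ = 0.46790932; term = 0.46790932²·(1 − 0.10631312)·1494/1716 = 0.17034998.
Dept II: Wₕ = 0.04449791; term = 0.04449791²·(1 − 0.15244300)·14780/234 = 0.10600022.
Sum = 9.6715983.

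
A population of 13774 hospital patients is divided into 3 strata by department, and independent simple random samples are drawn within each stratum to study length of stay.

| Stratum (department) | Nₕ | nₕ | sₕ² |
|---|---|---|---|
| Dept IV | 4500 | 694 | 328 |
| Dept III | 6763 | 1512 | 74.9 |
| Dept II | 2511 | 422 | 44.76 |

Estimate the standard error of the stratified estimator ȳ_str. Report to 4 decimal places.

0.2342

Var(ȳ_str) = Σₕ Wₕ²(1 − fₕ)sₕ²/nₕ with Wₕ = Nₕ/N, N = 13774.
Dept IV: Wₕ = 0.32670248; term = 0.32670248²·(1 − 0.15422222)·328/694 = 0.04266537.
Dept III: Wₕ = 0.49099753; term = 0.49099753²·(1 − 0.22356942)·74.9/1512 = 0.0092723811.
Dept II: Wₕ = 0.18229999; term = 0.18229999²·(1 − 0.16806053)·44.76/422 = 0.0029325311.
Sum = 0.054870282.
SE = √(0.054870282) = 0.2342.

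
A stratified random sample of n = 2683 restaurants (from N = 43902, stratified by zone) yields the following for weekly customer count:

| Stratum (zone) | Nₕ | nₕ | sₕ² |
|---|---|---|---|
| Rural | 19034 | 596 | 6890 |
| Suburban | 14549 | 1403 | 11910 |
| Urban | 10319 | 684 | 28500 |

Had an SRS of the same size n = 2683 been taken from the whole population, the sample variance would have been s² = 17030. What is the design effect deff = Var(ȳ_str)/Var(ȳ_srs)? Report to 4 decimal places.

Var(ȳ_str) = Σ Wₕ²(1−fₕ)sₕ²/nₕ with Wₕ = Nₕ/43902:
  Rural: (19034/43902)²·(1−596/19034)·6890/596 = 2.1049812
  Suburban: (14549/43902)²·(1−1403/14549)·11910/1403 = 0.84238815
  Urban: (10319/43902)²·(1−684/10319)·28500/684 = 2.1493616
  → Var(ȳ_str) = 5.096731.
Var(ȳ_srs) = (1 − 2683/43902)·17030/2683 = 5.9594629.
deff = 5.096731 / 5.9594629 = 0.8552.

0.8552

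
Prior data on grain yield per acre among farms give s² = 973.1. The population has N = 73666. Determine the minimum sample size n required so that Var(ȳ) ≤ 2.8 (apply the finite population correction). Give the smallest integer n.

Without fpc, n₀ = s²/D = 973.1/2.8 = 347.5357.
With fpc, (1 − n/N)·s²/n ≤ D requires n ≥ n₀/(1 + n₀/N) = 347.5357/(1 + 347.5357/73666) = 345.9038.
Rounding up, n = 346.

346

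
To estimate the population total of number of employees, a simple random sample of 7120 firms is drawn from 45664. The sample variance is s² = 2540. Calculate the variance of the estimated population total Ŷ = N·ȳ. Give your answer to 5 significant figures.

Var(Ŷ) = N²·Var(ȳ) = N²·(1 − n/N)·s²/n.
f = 7120/45664 = 0.15592151; Var(ȳ) = 0.84407849·2540/7120 = 0.30111789.
Var(Ŷ) = 45664² · 0.30111789 = 6.2789129 × 10^8.

6.2789 × 10^8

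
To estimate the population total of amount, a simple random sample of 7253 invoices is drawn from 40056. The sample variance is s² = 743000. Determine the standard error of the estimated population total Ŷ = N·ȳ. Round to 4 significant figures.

366900

Var(Ŷ) = N²·Var(ȳ) = N²·(1 − n/N)·s²/n.
f = 7253/40056 = 0.18107150; Var(ȳ) = 0.81892850·743000/7253 = 83.891338.
Var(Ŷ) = 40056² · 83.891338 = 1.3460224 × 10^11.
SE(Ŷ) = √(1.3460224 × 10^11) = 366900.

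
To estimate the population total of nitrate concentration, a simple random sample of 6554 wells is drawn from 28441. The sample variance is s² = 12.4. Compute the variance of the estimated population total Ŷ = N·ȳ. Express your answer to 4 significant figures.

Var(Ŷ) = N²·Var(ȳ) = N²·(1 − n/N)·s²/n.
f = 6554/28441 = 0.23044197; Var(ȳ) = 0.76955803·12.4/6554 = 0.0014559841.
Var(Ŷ) = 28441² · 0.0014559841 = 1.1777317 × 10^6.

1.178 × 10^6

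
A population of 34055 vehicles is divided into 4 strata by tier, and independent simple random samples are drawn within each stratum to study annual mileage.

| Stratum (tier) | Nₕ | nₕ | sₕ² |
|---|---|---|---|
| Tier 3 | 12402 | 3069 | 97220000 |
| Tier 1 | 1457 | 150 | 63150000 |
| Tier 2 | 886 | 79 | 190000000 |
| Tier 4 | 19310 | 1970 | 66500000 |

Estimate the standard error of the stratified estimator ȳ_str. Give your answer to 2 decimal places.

122.81

Var(ȳ_str) = Σₕ Wₕ²(1 − fₕ)sₕ²/nₕ with Wₕ = Nₕ/N, N = 34055.
Tier 3: Wₕ = 0.36417560; term = 0.36417560²·(1 − 0.24746009)·97220000/3069 = 3161.6221.
Tier 1: Wₕ = 0.04278373; term = 0.04278373²·(1 − 0.10295127)·63150000/150 = 691.28235.
Tier 2: Wₕ = 0.02601674; term = 0.02601674²·(1 − 0.08916479)·190000000/79 = 1482.7639.
Tier 4: Wₕ = 0.56702393; term = 0.56702393²·(1 − 0.10201968)·66500000/1970 = 9745.9688.
Sum = 15081.637.
SE = √(15081.637) = 122.81.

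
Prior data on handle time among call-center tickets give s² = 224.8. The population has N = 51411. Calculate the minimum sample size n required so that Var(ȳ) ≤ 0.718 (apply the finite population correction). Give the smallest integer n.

Without fpc, n₀ = s²/D = 224.8/0.718 = 313.0919.
With fpc, (1 − n/N)·s²/n ≤ D requires n ≥ n₀/(1 + n₀/N) = 313.0919/(1 + 313.0919/51411) = 311.1967.
Rounding up, n = 312.

312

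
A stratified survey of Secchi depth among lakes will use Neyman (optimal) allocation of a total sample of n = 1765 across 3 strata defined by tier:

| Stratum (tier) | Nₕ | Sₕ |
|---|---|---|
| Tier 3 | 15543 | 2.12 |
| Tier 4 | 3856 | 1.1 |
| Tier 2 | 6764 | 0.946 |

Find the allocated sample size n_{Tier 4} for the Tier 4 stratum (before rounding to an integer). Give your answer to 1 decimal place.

171.7

Neyman allocation: nₕ = n·NₕSₕ / Σⱼ NⱼSⱼ.
Σ NⱼSⱼ = 15543·2.12 + 3856·1.1 + 6764·0.946 = 43591.504.
n_{Tier 4} = 1765·3856·1.1 / 43591.504 = 171.7.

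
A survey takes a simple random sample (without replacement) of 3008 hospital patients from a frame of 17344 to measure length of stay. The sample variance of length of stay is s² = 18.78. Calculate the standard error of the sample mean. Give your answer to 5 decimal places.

0.07184

Under SRS without replacement, Var(ȳ) = (1 − f)·s²/n with f = n/N = 3008/17344 = 0.17343173.
Var(ȳ) = (1 − 0.17343173)·18.78/3008 = 0.82656827·0.0062433511 = 0.0051605559.
SE(ȳ) = √(0.0051605559) = 0.07184.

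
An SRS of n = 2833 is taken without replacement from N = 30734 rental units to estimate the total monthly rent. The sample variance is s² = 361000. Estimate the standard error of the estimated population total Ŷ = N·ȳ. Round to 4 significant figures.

330600

Var(Ŷ) = N²·Var(ȳ) = N²·(1 − n/N)·s²/n.
f = 2833/30734 = 0.09217804; Var(ȳ) = 0.90782196·361000/2833 = 115.68081.
Var(Ŷ) = 30734² · 115.68081 = 1.0926964 × 10^11.
SE(Ŷ) = √(1.0926964 × 10^11) = 330600.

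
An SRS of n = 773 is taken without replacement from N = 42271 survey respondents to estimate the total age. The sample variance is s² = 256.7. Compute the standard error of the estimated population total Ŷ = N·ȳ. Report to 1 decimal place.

24135.6

Var(Ŷ) = N²·Var(ȳ) = N²·(1 − n/N)·s²/n.
f = 773/42271 = 0.01828677; Var(ȳ) = 0.98171323·256.7/773 = 0.32601007.
Var(Ŷ) = 42271² · 0.32601007 = 5.82527 × 10^8.
SE(Ŷ) = √(5.82527 × 10^8) = 24135.6.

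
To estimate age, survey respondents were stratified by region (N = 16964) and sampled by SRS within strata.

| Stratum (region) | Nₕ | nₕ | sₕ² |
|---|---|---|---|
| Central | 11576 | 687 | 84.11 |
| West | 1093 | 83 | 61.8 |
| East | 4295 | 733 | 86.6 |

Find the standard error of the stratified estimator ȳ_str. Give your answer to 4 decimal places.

Var(ȳ_str) = Σₕ Wₕ²(1 − fₕ)sₕ²/nₕ with Wₕ = Nₕ/N, N = 16964.
Central: Wₕ = 0.68238623; term = 0.68238623²·(1 − 0.05934692)·84.11/687 = 0.053626677.
West: Wₕ = 0.06443056; term = 0.06443056²·(1 − 0.07593779)·61.8/83 = 0.0028562446.
East: Wₕ = 0.25318321; term = 0.25318321²·(1 − 0.17066356)·86.6/733 = 0.0062807929.
Sum = 0.062763715.
SE = √(0.062763715) = 0.2505.

0.2505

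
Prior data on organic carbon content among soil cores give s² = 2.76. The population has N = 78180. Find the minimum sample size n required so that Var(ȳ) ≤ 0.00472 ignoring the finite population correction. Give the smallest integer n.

585

Without fpc, n₀ = s²/D = 2.76/0.00472 = 584.7458.
Rounding up, n = 585.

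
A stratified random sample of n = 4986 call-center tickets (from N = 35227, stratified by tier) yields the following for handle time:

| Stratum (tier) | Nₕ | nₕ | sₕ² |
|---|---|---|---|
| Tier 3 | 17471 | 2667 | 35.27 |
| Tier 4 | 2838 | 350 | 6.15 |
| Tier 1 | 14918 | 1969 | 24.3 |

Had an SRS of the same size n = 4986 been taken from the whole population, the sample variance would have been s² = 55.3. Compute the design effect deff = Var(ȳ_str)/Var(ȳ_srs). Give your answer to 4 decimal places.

Var(ȳ_str) = Σ Wₕ²(1−fₕ)sₕ²/nₕ with Wₕ = Nₕ/35227:
  Tier 3: (17471/35227)²·(1−2667/17471)·35.27/2667 = 0.0027563094
  Tier 4: (2838/35227)²·(1−350/2838)·6.15/350 = 9.998124 × 10^-5
  Tier 1: (14918/35227)²·(1−1969/14918)·24.3/1969 = 0.001921127
  → Var(ȳ_str) = 0.0047774176.
Var(ȳ_srs) = (1 − 4986/35227)·55.3/4986 = 0.0095212363.
deff = 0.0047774176 / 0.0095212363 = 0.5018.

0.5018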